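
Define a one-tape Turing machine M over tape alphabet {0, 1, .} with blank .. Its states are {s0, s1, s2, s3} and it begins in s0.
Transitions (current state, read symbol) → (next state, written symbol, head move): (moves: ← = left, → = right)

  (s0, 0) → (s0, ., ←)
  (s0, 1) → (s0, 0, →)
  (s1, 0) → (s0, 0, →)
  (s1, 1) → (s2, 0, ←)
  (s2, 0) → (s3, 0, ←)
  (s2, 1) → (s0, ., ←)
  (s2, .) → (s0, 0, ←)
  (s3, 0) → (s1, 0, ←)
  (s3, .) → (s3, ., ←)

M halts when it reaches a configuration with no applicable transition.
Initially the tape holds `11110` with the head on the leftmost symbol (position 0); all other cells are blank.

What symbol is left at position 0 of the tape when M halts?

state=s0 head=0 tape=.[1]1110   (s0,1)→(s0,0,→)
state=s0 head=1 tape=.0[1]110   (s0,1)→(s0,0,→)
state=s0 head=2 tape=.00[1]10   (s0,1)→(s0,0,→)
state=s0 head=3 tape=.000[1]0   (s0,1)→(s0,0,→)
state=s0 head=4 tape=.0000[0]   (s0,0)→(s0,.,←)
state=s0 head=3 tape=.000[0].   (s0,0)→(s0,.,←)
state=s0 head=2 tape=.00[0]..   (s0,0)→(s0,.,←)
state=s0 head=1 tape=.0[0]...   (s0,0)→(s0,.,←)
state=s0 head=0 tape=.[0]....   (s0,0)→(s0,.,←)
state=s0 head=-1 tape=[.].....
Cell 0 holds . when M halts.

.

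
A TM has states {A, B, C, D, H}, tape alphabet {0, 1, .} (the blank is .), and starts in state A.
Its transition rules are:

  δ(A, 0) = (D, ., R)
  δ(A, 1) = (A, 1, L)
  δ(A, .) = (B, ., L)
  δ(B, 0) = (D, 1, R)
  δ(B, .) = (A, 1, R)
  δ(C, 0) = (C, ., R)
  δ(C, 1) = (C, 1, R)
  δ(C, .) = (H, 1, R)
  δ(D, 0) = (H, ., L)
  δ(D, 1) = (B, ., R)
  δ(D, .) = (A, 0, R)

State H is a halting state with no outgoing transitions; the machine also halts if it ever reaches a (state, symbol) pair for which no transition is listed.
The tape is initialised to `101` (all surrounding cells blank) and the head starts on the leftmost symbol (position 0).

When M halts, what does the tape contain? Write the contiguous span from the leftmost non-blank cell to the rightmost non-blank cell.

1.101

state=A head=0 tape=..[1]01   (A,1)→(A,1,L)
state=A head=-1 tape=.[.]101   (A,.)→(B,.,L)
state=B head=-2 tape=[.].101   (B,.)→(A,1,R)
state=A head=-1 tape=1[.]101   (A,.)→(B,.,L)
state=B head=-2 tape=[1].101
The non-blank tape span at halt is 1.101.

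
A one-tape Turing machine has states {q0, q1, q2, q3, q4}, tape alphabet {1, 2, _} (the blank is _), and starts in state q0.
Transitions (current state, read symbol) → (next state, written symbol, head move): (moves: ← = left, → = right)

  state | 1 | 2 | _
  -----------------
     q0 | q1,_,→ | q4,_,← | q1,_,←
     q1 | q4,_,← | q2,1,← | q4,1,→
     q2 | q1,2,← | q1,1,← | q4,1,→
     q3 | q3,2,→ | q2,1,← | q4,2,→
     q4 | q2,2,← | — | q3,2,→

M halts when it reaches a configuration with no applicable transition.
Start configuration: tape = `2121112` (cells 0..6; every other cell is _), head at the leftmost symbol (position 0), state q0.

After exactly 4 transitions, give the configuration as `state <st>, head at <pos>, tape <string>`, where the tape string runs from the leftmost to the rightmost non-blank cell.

state q2, head at 0, tape 22221112

q0 | _[2]121112   read 2 → write _, move ←, go to q4
q4 | [_]_121112   read _ → write 2, move →, go to q3
q3 | 2[_]121112   read _ → write 2, move →, go to q4
q4 | 22[1]21112   read 1 → write 2, move ←, go to q2
q2 | 2[2]221112
After 4 steps: state q2, head at 0, tape 22221112.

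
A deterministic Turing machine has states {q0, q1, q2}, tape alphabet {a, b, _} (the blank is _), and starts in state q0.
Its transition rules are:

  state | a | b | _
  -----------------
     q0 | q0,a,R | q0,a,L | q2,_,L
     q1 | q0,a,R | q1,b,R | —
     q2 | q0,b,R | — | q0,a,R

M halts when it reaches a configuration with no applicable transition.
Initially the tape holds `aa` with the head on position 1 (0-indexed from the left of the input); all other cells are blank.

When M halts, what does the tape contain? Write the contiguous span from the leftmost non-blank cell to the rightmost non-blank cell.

q0 | a[a]_   read a → write a, move R, go to q0
q0 | aa[_]   read _ → write _, move L, go to q2
q2 | a[a]_   read a → write b, move R, go to q0
q0 | ab[_]   read _ → write _, move L, go to q2
q2 | a[b]_
The non-blank tape span at halt is ab.

ab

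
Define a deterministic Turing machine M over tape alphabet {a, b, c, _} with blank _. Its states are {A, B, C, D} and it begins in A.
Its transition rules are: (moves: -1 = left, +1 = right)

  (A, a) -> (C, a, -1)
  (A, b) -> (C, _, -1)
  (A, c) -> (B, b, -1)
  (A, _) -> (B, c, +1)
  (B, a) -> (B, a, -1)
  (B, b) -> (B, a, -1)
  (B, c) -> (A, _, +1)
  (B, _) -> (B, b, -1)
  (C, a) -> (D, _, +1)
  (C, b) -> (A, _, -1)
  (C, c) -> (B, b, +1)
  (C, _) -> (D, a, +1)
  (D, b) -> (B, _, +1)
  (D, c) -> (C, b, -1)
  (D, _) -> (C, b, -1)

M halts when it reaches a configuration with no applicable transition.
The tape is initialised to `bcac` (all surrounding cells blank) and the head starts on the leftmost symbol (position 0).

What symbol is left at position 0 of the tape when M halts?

_

state=A head=0 tape=_[b]cac   (A,b)→(C,_,-1)
state=C head=-1 tape=[_]_cac   (C,_)→(D,a,+1)
state=D head=0 tape=a[_]cac   (D,_)→(C,b,-1)
state=C head=-1 tape=[a]bcac   (C,a)→(D,_,+1)
state=D head=0 tape=_[b]cac   (D,b)→(B,_,+1)
state=B head=1 tape=__[c]ac   (B,c)→(A,_,+1)
state=A head=2 tape=___[a]c   (A,a)→(C,a,-1)
state=C head=1 tape=__[_]ac   (C,_)→(D,a,+1)
state=D head=2 tape=__a[a]c
Cell 0 holds _ when M halts.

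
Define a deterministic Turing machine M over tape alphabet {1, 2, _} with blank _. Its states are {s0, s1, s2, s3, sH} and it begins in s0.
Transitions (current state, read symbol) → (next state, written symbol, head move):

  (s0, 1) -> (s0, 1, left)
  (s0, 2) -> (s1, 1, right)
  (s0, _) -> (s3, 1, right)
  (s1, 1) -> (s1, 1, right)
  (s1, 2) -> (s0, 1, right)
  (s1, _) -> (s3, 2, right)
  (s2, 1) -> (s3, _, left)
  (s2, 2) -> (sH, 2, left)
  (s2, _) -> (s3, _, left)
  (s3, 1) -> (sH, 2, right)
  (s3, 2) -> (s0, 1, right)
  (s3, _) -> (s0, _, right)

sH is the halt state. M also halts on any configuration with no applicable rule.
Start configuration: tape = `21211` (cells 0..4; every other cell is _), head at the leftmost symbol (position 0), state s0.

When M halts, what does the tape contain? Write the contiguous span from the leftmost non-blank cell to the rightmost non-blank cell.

121111

s0 | _[2]1211   read 2 → write 1, move right, go to s1
s1 | _1[1]211   read 1 → write 1, move right, go to s1
s1 | _11[2]11   read 2 → write 1, move right, go to s0
s0 | _111[1]1   read 1 → write 1, move left, go to s0
s0 | _11[1]11   read 1 → write 1, move left, go to s0
s0 | _1[1]111   read 1 → write 1, move left, go to s0
s0 | _[1]1111   read 1 → write 1, move left, go to s0
s0 | [_]11111   read _ → write 1, move right, go to s3
s3 | 1[1]1111   read 1 → write 2, move right, go to sH
sH | 12[1]111
The non-blank tape span at halt is 121111.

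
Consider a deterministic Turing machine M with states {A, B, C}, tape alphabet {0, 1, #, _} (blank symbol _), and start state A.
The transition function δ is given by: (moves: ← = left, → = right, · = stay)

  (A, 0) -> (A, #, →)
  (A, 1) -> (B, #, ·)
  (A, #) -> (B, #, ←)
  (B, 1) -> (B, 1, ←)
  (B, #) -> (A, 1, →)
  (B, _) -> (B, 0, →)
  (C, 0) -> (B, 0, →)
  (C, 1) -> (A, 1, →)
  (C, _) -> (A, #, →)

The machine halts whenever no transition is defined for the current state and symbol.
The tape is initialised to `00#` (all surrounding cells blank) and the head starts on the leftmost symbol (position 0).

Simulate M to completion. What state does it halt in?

B

state=A head=0 tape=_[0]0#   (A,0)→(A,#,→)
state=A head=1 tape=_#[0]#   (A,0)→(A,#,→)
state=A head=2 tape=_##[#]   (A,#)→(B,#,←)
state=B head=1 tape=_#[#]#   (B,#)→(A,1,→)
state=A head=2 tape=_#1[#]   (A,#)→(B,#,←)
state=B head=1 tape=_#[1]#   (B,1)→(B,1,←)
state=B head=0 tape=_[#]1#   (B,#)→(A,1,→)
state=A head=1 tape=_1[1]#   (A,1)→(B,#,·)
state=B head=1 tape=_1[#]#   (B,#)→(A,1,→)
state=A head=2 tape=_11[#]   (A,#)→(B,#,←)
state=B head=1 tape=_1[1]#   (B,1)→(B,1,←)
state=B head=0 tape=_[1]1#   (B,1)→(B,1,←)
state=B head=-1 tape=[_]11#   (B,_)→(B,0,→)
state=B head=0 tape=0[1]1#   (B,1)→(B,1,←)
state=B head=-1 tape=[0]11#
No transition is defined for (B, 0); M halts in state B.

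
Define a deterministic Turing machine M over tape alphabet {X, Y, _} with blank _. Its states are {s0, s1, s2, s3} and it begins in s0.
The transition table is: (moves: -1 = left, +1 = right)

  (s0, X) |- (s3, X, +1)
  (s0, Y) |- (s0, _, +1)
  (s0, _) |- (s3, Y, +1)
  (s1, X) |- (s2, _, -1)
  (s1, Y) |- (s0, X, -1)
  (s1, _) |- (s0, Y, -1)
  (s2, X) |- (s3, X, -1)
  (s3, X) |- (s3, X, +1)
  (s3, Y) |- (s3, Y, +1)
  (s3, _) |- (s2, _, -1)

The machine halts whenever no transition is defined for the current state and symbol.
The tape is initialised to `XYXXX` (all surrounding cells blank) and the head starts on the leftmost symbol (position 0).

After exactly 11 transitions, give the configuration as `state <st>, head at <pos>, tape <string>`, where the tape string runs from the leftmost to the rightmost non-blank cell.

state=s0 head=0 tape=[X]YXXX_   (s0,X)→(s3,X,+1)
state=s3 head=1 tape=X[Y]XXX_   (s3,Y)→(s3,Y,+1)
state=s3 head=2 tape=XY[X]XX_   (s3,X)→(s3,X,+1)
state=s3 head=3 tape=XYX[X]X_   (s3,X)→(s3,X,+1)
state=s3 head=4 tape=XYXX[X]_   (s3,X)→(s3,X,+1)
state=s3 head=5 tape=XYXXX[_]   (s3,_)→(s2,_,-1)
state=s2 head=4 tape=XYXX[X]_   (s2,X)→(s3,X,-1)
state=s3 head=3 tape=XYX[X]X_   (s3,X)→(s3,X,+1)
state=s3 head=4 tape=XYXX[X]_   (s3,X)→(s3,X,+1)
state=s3 head=5 tape=XYXXX[_]   (s3,_)→(s2,_,-1)
state=s2 head=4 tape=XYXX[X]_   (s2,X)→(s3,X,-1)
state=s3 head=3 tape=XYX[X]X_
After 11 steps: state s3, head at 3, tape XYXXX.

state s3, head at 3, tape XYXXX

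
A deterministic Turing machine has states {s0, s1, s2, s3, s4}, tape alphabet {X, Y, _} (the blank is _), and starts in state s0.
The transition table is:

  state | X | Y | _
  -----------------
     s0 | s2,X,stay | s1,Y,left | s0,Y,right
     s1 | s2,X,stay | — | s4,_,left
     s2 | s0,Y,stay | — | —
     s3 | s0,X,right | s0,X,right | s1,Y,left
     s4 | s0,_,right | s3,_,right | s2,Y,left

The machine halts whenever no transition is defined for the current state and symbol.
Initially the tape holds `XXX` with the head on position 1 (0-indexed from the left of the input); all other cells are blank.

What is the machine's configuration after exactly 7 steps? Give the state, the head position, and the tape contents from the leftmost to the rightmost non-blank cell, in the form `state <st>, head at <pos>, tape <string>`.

state s4, head at -2, tape YYX

s0 | __X[X]X   read X → write X, move stay, go to s2
s2 | __X[X]X   read X → write Y, move stay, go to s0
s0 | __X[Y]X   read Y → write Y, move left, go to s1
s1 | __[X]YX   read X → write X, move stay, go to s2
s2 | __[X]YX   read X → write Y, move stay, go to s0
s0 | __[Y]YX   read Y → write Y, move left, go to s1
s1 | _[_]YYX   read _ → write _, move left, go to s4
s4 | [_]_YYX
After 7 steps: state s4, head at -2, tape YYX.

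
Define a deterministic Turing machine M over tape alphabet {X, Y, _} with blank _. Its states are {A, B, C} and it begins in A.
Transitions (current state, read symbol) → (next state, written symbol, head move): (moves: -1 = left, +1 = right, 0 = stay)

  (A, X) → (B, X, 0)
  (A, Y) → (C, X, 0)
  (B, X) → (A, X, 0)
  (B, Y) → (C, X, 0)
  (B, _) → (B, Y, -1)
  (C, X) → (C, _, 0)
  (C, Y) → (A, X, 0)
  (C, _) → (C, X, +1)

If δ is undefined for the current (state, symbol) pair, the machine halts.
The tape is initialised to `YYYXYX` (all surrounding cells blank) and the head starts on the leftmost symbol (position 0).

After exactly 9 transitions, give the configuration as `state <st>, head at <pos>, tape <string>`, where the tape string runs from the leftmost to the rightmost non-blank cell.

A | [Y]YYXYX   read Y → write X, move 0, go to C
C | [X]YYXYX   read X → write _, move 0, go to C
C | [_]YYXYX   read _ → write X, move +1, go to C
C | X[Y]YXYX   read Y → write X, move 0, go to A
A | X[X]YXYX   read X → write X, move 0, go to B
B | X[X]YXYX   read X → write X, move 0, go to A
A | X[X]YXYX   read X → write X, move 0, go to B
B | X[X]YXYX   read X → write X, move 0, go to A
A | X[X]YXYX   read X → write X, move 0, go to B
B | X[X]YXYX
After 9 steps: state B, head at 1, tape XXYXYX.

state B, head at 1, tape XXYXYX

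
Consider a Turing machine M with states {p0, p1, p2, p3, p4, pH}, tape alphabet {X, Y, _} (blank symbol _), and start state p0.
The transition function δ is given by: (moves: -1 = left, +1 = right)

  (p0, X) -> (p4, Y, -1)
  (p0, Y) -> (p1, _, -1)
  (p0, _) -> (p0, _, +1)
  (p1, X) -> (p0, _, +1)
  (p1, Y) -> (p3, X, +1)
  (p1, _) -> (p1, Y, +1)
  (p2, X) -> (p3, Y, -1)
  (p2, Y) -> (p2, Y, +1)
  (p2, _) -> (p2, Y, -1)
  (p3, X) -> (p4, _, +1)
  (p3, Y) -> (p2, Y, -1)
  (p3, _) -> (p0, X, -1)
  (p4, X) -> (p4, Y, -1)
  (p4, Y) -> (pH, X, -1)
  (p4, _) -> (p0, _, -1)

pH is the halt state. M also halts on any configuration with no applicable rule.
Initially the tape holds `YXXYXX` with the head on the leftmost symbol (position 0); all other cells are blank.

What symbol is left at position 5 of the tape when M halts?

state=p0 head=0 tape=___[Y]XXYXX   (p0,Y)→(p1,_,-1)
state=p1 head=-1 tape=__[_]_XXYXX   (p1,_)→(p1,Y,+1)
state=p1 head=0 tape=__Y[_]XXYXX   (p1,_)→(p1,Y,+1)
state=p1 head=1 tape=__YY[X]XYXX   (p1,X)→(p0,_,+1)
state=p0 head=2 tape=__YY_[X]YXX   (p0,X)→(p4,Y,-1)
state=p4 head=1 tape=__YY[_]YYXX   (p4,_)→(p0,_,-1)
state=p0 head=0 tape=__Y[Y]_YYXX   (p0,Y)→(p1,_,-1)
state=p1 head=-1 tape=__[Y]__YYXX   (p1,Y)→(p3,X,+1)
state=p3 head=0 tape=__X[_]_YYXX   (p3,_)→(p0,X,-1)
state=p0 head=-1 tape=__[X]X_YYXX   (p0,X)→(p4,Y,-1)
state=p4 head=-2 tape=_[_]YX_YYXX   (p4,_)→(p0,_,-1)
state=p0 head=-3 tape=[_]_YX_YYXX   (p0,_)→(p0,_,+1)
state=p0 head=-2 tape=_[_]YX_YYXX   (p0,_)→(p0,_,+1)
state=p0 head=-1 tape=__[Y]X_YYXX   (p0,Y)→(p1,_,-1)
state=p1 head=-2 tape=_[_]_X_YYXX   (p1,_)→(p1,Y,+1)
state=p1 head=-1 tape=_Y[_]X_YYXX   (p1,_)→(p1,Y,+1)
state=p1 head=0 tape=_YY[X]_YYXX   (p1,X)→(p0,_,+1)
state=p0 head=1 tape=_YY_[_]YYXX   (p0,_)→(p0,_,+1)
state=p0 head=2 tape=_YY__[Y]YXX   (p0,Y)→(p1,_,-1)
state=p1 head=1 tape=_YY_[_]_YXX   (p1,_)→(p1,Y,+1)
state=p1 head=2 tape=_YY_Y[_]YXX   (p1,_)→(p1,Y,+1)
state=p1 head=3 tape=_YY_YY[Y]XX   (p1,Y)→(p3,X,+1)
state=p3 head=4 tape=_YY_YYX[X]X   (p3,X)→(p4,_,+1)
state=p4 head=5 tape=_YY_YYX_[X]   (p4,X)→(p4,Y,-1)
state=p4 head=4 tape=_YY_YYX[_]Y   (p4,_)→(p0,_,-1)
state=p0 head=3 tape=_YY_YY[X]_Y   (p0,X)→(p4,Y,-1)
state=p4 head=2 tape=_YY_Y[Y]Y_Y   (p4,Y)→(pH,X,-1)
state=pH head=1 tape=_YY_[Y]XY_Y
Cell 5 holds Y when M halts.

Y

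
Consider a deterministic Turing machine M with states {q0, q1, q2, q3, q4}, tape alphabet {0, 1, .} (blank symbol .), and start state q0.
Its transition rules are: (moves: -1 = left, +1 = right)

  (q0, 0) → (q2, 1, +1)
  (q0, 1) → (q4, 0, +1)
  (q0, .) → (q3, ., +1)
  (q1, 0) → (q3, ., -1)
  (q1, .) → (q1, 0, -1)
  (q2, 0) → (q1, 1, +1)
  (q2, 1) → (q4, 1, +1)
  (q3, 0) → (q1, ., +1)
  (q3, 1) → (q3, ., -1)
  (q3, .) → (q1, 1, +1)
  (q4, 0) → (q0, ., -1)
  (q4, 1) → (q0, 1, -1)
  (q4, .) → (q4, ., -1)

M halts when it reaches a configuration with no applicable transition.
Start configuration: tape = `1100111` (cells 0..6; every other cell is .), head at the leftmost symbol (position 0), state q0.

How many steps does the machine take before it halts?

14

state=q0 head=0 tape=.[1]100111   (q0,1)→(q4,0,+1)
state=q4 head=1 tape=.0[1]00111   (q4,1)→(q0,1,-1)
state=q0 head=0 tape=.[0]100111   (q0,0)→(q2,1,+1)
state=q2 head=1 tape=.1[1]00111   (q2,1)→(q4,1,+1)
state=q4 head=2 tape=.11[0]0111   (q4,0)→(q0,.,-1)
state=q0 head=1 tape=.1[1].0111   (q0,1)→(q4,0,+1)
state=q4 head=2 tape=.10[.]0111   (q4,.)→(q4,.,-1)
state=q4 head=1 tape=.1[0].0111   (q4,0)→(q0,.,-1)
state=q0 head=0 tape=.[1]..0111   (q0,1)→(q4,0,+1)
state=q4 head=1 tape=.0[.].0111   (q4,.)→(q4,.,-1)
state=q4 head=0 tape=.[0]..0111   (q4,0)→(q0,.,-1)
state=q0 head=-1 tape=[.]...0111   (q0,.)→(q3,.,+1)
state=q3 head=0 tape=.[.]..0111   (q3,.)→(q1,1,+1)
state=q1 head=1 tape=.1[.].0111   (q1,.)→(q1,0,-1)
state=q1 head=0 tape=.[1]0.0111
M halts after 14 transitions.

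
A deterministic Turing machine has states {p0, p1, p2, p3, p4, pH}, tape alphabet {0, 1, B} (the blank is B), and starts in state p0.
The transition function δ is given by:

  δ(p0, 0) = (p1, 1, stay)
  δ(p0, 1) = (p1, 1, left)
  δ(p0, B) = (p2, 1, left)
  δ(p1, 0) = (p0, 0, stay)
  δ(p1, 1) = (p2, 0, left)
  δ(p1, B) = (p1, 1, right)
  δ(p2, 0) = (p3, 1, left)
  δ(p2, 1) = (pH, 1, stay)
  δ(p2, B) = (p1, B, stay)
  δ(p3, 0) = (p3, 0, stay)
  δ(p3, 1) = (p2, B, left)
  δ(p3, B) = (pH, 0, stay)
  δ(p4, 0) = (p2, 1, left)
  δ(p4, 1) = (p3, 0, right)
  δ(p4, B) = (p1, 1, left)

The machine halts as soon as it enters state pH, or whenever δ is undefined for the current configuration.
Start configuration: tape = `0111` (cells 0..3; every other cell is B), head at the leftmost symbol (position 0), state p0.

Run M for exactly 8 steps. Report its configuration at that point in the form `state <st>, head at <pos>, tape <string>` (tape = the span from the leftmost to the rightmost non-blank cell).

state pH, head at -1, tape 10111

state=p0 head=0 tape=B[0]111   (p0,0)→(p1,1,stay)
state=p1 head=0 tape=B[1]111   (p1,1)→(p2,0,left)
state=p2 head=-1 tape=[B]0111   (p2,B)→(p1,B,stay)
state=p1 head=-1 tape=[B]0111   (p1,B)→(p1,1,right)
state=p1 head=0 tape=1[0]111   (p1,0)→(p0,0,stay)
state=p0 head=0 tape=1[0]111   (p0,0)→(p1,1,stay)
state=p1 head=0 tape=1[1]111   (p1,1)→(p2,0,left)
state=p2 head=-1 tape=[1]0111   (p2,1)→(pH,1,stay)
state=pH head=-1 tape=[1]0111
After 8 steps: state pH, head at -1, tape 10111.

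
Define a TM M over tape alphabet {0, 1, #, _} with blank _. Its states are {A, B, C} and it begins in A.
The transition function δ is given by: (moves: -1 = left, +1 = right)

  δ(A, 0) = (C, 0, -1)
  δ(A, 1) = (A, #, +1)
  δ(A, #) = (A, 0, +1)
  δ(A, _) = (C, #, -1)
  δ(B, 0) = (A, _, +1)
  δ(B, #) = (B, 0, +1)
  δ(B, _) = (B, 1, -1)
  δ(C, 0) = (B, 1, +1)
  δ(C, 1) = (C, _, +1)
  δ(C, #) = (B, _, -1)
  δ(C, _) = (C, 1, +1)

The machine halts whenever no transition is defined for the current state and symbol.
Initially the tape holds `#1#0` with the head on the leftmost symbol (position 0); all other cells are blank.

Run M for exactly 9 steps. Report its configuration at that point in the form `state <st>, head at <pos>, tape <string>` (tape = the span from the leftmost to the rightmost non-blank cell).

state B, head at 3, tape 0#11

state=A head=0 tape=[#]1#0_   (A,#)→(A,0,+1)
state=A head=1 tape=0[1]#0_   (A,1)→(A,#,+1)
state=A head=2 tape=0#[#]0_   (A,#)→(A,0,+1)
state=A head=3 tape=0#0[0]_   (A,0)→(C,0,-1)
state=C head=2 tape=0#[0]0_   (C,0)→(B,1,+1)
state=B head=3 tape=0#1[0]_   (B,0)→(A,_,+1)
state=A head=4 tape=0#1_[_]   (A,_)→(C,#,-1)
state=C head=3 tape=0#1[_]#   (C,_)→(C,1,+1)
state=C head=4 tape=0#11[#]   (C,#)→(B,_,-1)
state=B head=3 tape=0#1[1]_
After 9 steps: state B, head at 3, tape 0#11.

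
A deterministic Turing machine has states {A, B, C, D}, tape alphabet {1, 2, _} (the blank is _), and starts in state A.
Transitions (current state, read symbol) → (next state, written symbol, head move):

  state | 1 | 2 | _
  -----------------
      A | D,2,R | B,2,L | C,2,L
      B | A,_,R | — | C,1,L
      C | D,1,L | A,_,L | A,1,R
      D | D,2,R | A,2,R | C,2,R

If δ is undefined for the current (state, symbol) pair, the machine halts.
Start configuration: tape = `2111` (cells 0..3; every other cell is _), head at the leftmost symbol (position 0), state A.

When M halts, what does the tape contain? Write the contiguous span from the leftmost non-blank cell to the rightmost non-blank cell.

12222222_2

A | __[2]111____   read 2 → write 2, move L, go to B
B | _[_]2111____   read _ → write 1, move L, go to C
C | [_]12111____   read _ → write 1, move R, go to A
A | 1[1]2111____   read 1 → write 2, move R, go to D
D | 12[2]111____   read 2 → write 2, move R, go to A
A | 122[1]11____   read 1 → write 2, move R, go to D
D | 1222[1]1____   read 1 → write 2, move R, go to D
D | 12222[1]____   read 1 → write 2, move R, go to D
D | 122222[_]___   read _ → write 2, move R, go to C
C | 1222222[_]__   read _ → write 1, move R, go to A
A | 12222221[_]_   read _ → write 2, move L, go to C
C | 1222222[1]2_   read 1 → write 1, move L, go to D
D | 122222[2]12_   read 2 → write 2, move R, go to A
A | 1222222[1]2_   read 1 → write 2, move R, go to D
D | 12222222[2]_   read 2 → write 2, move R, go to A
A | 122222222[_]   read _ → write 2, move L, go to C
C | 12222222[2]2   read 2 → write _, move L, go to A
A | 1222222[2]_2   read 2 → write 2, move L, go to B
B | 122222[2]2_2
The non-blank tape span at halt is 12222222_2.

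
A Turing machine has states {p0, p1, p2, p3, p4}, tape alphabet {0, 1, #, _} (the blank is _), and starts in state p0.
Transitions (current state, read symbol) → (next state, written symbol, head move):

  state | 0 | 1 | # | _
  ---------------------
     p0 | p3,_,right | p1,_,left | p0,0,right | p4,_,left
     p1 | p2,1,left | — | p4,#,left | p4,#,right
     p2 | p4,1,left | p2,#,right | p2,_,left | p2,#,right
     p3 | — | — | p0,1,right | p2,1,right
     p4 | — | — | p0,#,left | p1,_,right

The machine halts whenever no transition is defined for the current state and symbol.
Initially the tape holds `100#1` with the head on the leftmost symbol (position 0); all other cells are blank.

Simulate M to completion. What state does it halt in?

p1

p0 | ___[1]00#1   read 1 → write _, move left, go to p1
p1 | __[_]_00#1   read _ → write #, move right, go to p4
p4 | __#[_]00#1   read _ → write _, move right, go to p1
p1 | __#_[0]0#1   read 0 → write 1, move left, go to p2
p2 | __#[_]10#1   read _ → write #, move right, go to p2
p2 | __##[1]0#1   read 1 → write #, move right, go to p2
p2 | __###[0]#1   read 0 → write 1, move left, go to p4
p4 | __##[#]1#1   read # → write #, move left, go to p0
p0 | __#[#]#1#1   read # → write 0, move right, go to p0
p0 | __#0[#]1#1   read # → write 0, move right, go to p0
p0 | __#00[1]#1   read 1 → write _, move left, go to p1
p1 | __#0[0]_#1   read 0 → write 1, move left, go to p2
p2 | __#[0]1_#1   read 0 → write 1, move left, go to p4
p4 | __[#]11_#1   read # → write #, move left, go to p0
p0 | _[_]#11_#1   read _ → write _, move left, go to p4
p4 | [_]_#11_#1   read _ → write _, move right, go to p1
p1 | _[_]#11_#1   read _ → write #, move right, go to p4
p4 | _#[#]11_#1   read # → write #, move left, go to p0
p0 | _[#]#11_#1   read # → write 0, move right, go to p0
p0 | _0[#]11_#1   read # → write 0, move right, go to p0
p0 | _00[1]1_#1   read 1 → write _, move left, go to p1
p1 | _0[0]_1_#1   read 0 → write 1, move left, go to p2
p2 | _[0]1_1_#1   read 0 → write 1, move left, go to p4
p4 | [_]11_1_#1   read _ → write _, move right, go to p1
p1 | _[1]1_1_#1
No transition is defined for (p1, 1); M halts in state p1.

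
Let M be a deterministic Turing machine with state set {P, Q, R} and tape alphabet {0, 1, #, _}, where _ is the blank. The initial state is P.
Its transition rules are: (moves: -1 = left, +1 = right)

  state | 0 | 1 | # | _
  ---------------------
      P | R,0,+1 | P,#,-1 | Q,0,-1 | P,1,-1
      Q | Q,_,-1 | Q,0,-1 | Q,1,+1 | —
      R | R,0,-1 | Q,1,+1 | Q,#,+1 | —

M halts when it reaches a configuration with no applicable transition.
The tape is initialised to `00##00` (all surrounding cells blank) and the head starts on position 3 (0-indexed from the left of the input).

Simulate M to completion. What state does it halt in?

P | _00#[#]00   read # → write 0, move -1, go to Q
Q | _00[#]000   read # → write 1, move +1, go to Q
Q | _001[0]00   read 0 → write _, move -1, go to Q
Q | _00[1]_00   read 1 → write 0, move -1, go to Q
Q | _0[0]0_00   read 0 → write _, move -1, go to Q
Q | _[0]_0_00   read 0 → write _, move -1, go to Q
Q | [_]__0_00
No transition is defined for (Q, _); M halts in state Q.

Q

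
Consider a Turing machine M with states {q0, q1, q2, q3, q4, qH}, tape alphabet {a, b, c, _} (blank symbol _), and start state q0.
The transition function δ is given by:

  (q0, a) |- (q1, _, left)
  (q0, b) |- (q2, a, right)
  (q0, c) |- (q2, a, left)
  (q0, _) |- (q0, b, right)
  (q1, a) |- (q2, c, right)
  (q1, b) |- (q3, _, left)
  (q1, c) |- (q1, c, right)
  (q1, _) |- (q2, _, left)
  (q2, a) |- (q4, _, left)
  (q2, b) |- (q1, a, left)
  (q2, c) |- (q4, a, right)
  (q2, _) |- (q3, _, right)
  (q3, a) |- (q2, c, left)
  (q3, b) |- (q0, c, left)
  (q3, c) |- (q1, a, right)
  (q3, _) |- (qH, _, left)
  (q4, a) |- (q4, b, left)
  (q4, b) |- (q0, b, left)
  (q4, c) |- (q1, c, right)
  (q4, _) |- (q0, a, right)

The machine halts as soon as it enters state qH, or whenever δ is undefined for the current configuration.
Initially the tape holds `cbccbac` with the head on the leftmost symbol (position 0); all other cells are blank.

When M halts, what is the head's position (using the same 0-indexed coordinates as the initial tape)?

-4

q0 | ____[c]bccbac   read c → write a, move left, go to q2
q2 | ___[_]abccbac   read _ → write _, move right, go to q3
q3 | ____[a]bccbac   read a → write c, move left, go to q2
q2 | ___[_]cbccbac   read _ → write _, move right, go to q3
q3 | ____[c]bccbac   read c → write a, move right, go to q1
q1 | ____a[b]ccbac   read b → write _, move left, go to q3
q3 | ____[a]_ccbac   read a → write c, move left, go to q2
q2 | ___[_]c_ccbac   read _ → write _, move right, go to q3
q3 | ____[c]_ccbac   read c → write a, move right, go to q1
q1 | ____a[_]ccbac   read _ → write _, move left, go to q2
q2 | ____[a]_ccbac   read a → write _, move left, go to q4
q4 | ___[_]__ccbac   read _ → write a, move right, go to q0
q0 | ___a[_]_ccbac   read _ → write b, move right, go to q0
q0 | ___ab[_]ccbac   read _ → write b, move right, go to q0
q0 | ___abb[c]cbac   read c → write a, move left, go to q2
q2 | ___ab[b]acbac   read b → write a, move left, go to q1
q1 | ___a[b]aacbac   read b → write _, move left, go to q3
q3 | ___[a]_aacbac   read a → write c, move left, go to q2
q2 | __[_]c_aacbac   read _ → write _, move right, go to q3
q3 | ___[c]_aacbac   read c → write a, move right, go to q1
q1 | ___a[_]aacbac   read _ → write _, move left, go to q2
q2 | ___[a]_aacbac   read a → write _, move left, go to q4
q4 | __[_]__aacbac   read _ → write a, move right, go to q0
q0 | __a[_]_aacbac   read _ → write b, move right, go to q0
q0 | __ab[_]aacbac   read _ → write b, move right, go to q0
q0 | __abb[a]acbac   read a → write _, move left, go to q1
q1 | __ab[b]_acbac   read b → write _, move left, go to q3
q3 | __a[b]__acbac   read b → write c, move left, go to q0
q0 | __[a]c__acbac   read a → write _, move left, go to q1
q1 | _[_]_c__acbac   read _ → write _, move left, go to q2
q2 | [_]__c__acbac   read _ → write _, move right, go to q3
q3 | _[_]_c__acbac   read _ → write _, move left, go to qH
qH | [_]__c__acbac
At halt the head is at cell -4.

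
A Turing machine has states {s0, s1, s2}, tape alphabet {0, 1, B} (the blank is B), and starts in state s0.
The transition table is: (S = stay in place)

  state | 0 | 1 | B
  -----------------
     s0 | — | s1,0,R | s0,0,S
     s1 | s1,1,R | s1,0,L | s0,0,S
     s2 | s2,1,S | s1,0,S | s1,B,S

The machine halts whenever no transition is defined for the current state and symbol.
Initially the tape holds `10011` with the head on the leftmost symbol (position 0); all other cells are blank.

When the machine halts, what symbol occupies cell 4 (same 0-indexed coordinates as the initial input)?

s0 | B[1]0011   read 1 → write 0, move R, go to s1
s1 | B0[0]011   read 0 → write 1, move R, go to s1
s1 | B01[0]11   read 0 → write 1, move R, go to s1
s1 | B011[1]1   read 1 → write 0, move L, go to s1
s1 | B01[1]01   read 1 → write 0, move L, go to s1
s1 | B0[1]001   read 1 → write 0, move L, go to s1
s1 | B[0]0001   read 0 → write 1, move R, go to s1
s1 | B1[0]001   read 0 → write 1, move R, go to s1
s1 | B11[0]01   read 0 → write 1, move R, go to s1
s1 | B111[0]1   read 0 → write 1, move R, go to s1
s1 | B1111[1]   read 1 → write 0, move L, go to s1
s1 | B111[1]0   read 1 → write 0, move L, go to s1
s1 | B11[1]00   read 1 → write 0, move L, go to s1
s1 | B1[1]000   read 1 → write 0, move L, go to s1
s1 | B[1]0000   read 1 → write 0, move L, go to s1
s1 | [B]00000   read B → write 0, move S, go to s0
s0 | [0]00000
Cell 4 holds 0 when M halts.

0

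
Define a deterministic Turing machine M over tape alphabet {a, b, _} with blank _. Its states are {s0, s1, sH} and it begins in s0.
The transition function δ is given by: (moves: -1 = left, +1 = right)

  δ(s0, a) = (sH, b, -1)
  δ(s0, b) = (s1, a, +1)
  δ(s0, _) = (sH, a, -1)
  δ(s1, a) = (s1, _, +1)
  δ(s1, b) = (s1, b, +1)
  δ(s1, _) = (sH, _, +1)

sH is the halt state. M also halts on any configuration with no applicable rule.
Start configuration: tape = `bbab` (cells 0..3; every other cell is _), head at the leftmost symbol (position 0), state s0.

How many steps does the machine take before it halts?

5

state=s0 head=0 tape=[b]bab__   (s0,b)→(s1,a,+1)
state=s1 head=1 tape=a[b]ab__   (s1,b)→(s1,b,+1)
state=s1 head=2 tape=ab[a]b__   (s1,a)→(s1,_,+1)
state=s1 head=3 tape=ab_[b]__   (s1,b)→(s1,b,+1)
state=s1 head=4 tape=ab_b[_]_   (s1,_)→(sH,_,+1)
state=sH head=5 tape=ab_b_[_]
M halts after 5 transitions.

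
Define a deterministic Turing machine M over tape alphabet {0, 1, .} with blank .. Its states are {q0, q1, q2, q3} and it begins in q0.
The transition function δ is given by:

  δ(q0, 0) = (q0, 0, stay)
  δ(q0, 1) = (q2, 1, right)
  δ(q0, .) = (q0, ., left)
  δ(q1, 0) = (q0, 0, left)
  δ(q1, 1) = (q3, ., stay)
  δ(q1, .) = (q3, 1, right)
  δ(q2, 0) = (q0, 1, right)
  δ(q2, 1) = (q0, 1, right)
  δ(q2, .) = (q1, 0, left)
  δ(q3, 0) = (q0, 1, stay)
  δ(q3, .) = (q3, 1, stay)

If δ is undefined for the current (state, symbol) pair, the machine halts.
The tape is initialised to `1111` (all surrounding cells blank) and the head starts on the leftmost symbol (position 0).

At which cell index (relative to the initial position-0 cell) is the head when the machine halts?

3

q0 | [1]111.   read 1 → write 1, move right, go to q2
q2 | 1[1]11.   read 1 → write 1, move right, go to q0
q0 | 11[1]1.   read 1 → write 1, move right, go to q2
q2 | 111[1].   read 1 → write 1, move right, go to q0
q0 | 1111[.]   read . → write ., move left, go to q0
q0 | 111[1].   read 1 → write 1, move right, go to q2
q2 | 1111[.]   read . → write 0, move left, go to q1
q1 | 111[1]0   read 1 → write ., move stay, go to q3
q3 | 111[.]0   read . → write 1, move stay, go to q3
q3 | 111[1]0
At halt the head is at cell 3.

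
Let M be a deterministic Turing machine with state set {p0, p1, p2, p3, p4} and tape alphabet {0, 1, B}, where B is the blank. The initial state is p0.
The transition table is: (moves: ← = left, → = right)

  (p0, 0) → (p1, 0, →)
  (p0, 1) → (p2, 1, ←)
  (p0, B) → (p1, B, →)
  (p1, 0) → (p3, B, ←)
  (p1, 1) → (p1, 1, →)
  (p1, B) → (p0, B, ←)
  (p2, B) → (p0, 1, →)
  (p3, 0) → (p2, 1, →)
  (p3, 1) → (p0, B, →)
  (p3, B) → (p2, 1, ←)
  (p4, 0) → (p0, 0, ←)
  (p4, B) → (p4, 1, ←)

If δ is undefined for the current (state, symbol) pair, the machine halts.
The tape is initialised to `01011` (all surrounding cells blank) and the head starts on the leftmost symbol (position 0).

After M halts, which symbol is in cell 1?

state=p0 head=0 tape=[0]1011B   (p0,0)→(p1,0,→)
state=p1 head=1 tape=0[1]011B   (p1,1)→(p1,1,→)
state=p1 head=2 tape=01[0]11B   (p1,0)→(p3,B,←)
state=p3 head=1 tape=0[1]B11B   (p3,1)→(p0,B,→)
state=p0 head=2 tape=0B[B]11B   (p0,B)→(p1,B,→)
state=p1 head=3 tape=0BB[1]1B   (p1,1)→(p1,1,→)
state=p1 head=4 tape=0BB1[1]B   (p1,1)→(p1,1,→)
state=p1 head=5 tape=0BB11[B]   (p1,B)→(p0,B,←)
state=p0 head=4 tape=0BB1[1]B   (p0,1)→(p2,1,←)
state=p2 head=3 tape=0BB[1]1B
Cell 1 holds B when M halts.

B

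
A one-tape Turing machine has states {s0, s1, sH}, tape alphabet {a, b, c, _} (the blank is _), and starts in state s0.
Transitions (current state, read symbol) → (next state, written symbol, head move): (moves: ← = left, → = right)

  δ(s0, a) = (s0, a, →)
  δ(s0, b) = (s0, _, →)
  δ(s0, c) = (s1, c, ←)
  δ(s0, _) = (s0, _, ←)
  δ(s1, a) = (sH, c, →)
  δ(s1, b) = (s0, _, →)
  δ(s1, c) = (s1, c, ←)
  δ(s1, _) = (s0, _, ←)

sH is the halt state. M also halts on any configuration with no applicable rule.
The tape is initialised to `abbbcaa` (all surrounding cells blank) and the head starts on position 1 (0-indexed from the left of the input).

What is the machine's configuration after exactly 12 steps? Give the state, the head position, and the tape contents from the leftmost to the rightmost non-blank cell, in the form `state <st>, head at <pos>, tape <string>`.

state s0, head at 1, tape a___caa

s0 | a[b]bbcaa   read b → write _, move →, go to s0
s0 | a_[b]bcaa   read b → write _, move →, go to s0
s0 | a__[b]caa   read b → write _, move →, go to s0
s0 | a___[c]aa   read c → write c, move ←, go to s1
s1 | a__[_]caa   read _ → write _, move ←, go to s0
s0 | a_[_]_caa   read _ → write _, move ←, go to s0
s0 | a[_]__caa   read _ → write _, move ←, go to s0
s0 | [a]___caa   read a → write a, move →, go to s0
s0 | a[_]__caa   read _ → write _, move ←, go to s0
s0 | [a]___caa   read a → write a, move →, go to s0
s0 | a[_]__caa   read _ → write _, move ←, go to s0
s0 | [a]___caa   read a → write a, move →, go to s0
s0 | a[_]__caa
After 12 steps: state s0, head at 1, tape a___caa.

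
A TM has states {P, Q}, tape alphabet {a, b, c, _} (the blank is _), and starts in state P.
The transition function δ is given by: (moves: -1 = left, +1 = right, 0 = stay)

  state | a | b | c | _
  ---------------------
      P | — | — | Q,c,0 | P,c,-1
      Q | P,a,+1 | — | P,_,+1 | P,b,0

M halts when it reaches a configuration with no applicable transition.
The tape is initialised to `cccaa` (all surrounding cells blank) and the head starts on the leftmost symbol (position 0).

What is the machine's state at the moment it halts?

P | [c]ccaa   read c → write c, move 0, go to Q
Q | [c]ccaa   read c → write _, move +1, go to P
P | _[c]caa   read c → write c, move 0, go to Q
Q | _[c]caa   read c → write _, move +1, go to P
P | __[c]aa   read c → write c, move 0, go to Q
Q | __[c]aa   read c → write _, move +1, go to P
P | ___[a]a
No transition is defined for (P, a); M halts in state P.

P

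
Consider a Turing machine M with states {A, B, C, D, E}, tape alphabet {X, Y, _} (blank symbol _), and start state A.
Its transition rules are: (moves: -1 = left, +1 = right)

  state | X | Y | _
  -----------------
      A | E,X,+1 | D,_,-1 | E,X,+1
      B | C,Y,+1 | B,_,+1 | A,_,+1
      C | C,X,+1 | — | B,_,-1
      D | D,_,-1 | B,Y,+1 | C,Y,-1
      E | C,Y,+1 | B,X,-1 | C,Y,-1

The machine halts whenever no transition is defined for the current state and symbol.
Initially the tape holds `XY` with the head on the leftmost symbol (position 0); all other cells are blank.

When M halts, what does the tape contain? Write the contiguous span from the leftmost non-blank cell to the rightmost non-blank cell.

Y__XY

A | [X]Y___   read X → write X, move +1, go to E
E | X[Y]___   read Y → write X, move -1, go to B
B | [X]X___   read X → write Y, move +1, go to C
C | Y[X]___   read X → write X, move +1, go to C
C | YX[_]__   read _ → write _, move -1, go to B
B | Y[X]___   read X → write Y, move +1, go to C
C | YY[_]__   read _ → write _, move -1, go to B
B | Y[Y]___   read Y → write _, move +1, go to B
B | Y_[_]__   read _ → write _, move +1, go to A
A | Y__[_]_   read _ → write X, move +1, go to E
E | Y__X[_]   read _ → write Y, move -1, go to C
C | Y__[X]Y   read X → write X, move +1, go to C
C | Y__X[Y]
The non-blank tape span at halt is Y__XY.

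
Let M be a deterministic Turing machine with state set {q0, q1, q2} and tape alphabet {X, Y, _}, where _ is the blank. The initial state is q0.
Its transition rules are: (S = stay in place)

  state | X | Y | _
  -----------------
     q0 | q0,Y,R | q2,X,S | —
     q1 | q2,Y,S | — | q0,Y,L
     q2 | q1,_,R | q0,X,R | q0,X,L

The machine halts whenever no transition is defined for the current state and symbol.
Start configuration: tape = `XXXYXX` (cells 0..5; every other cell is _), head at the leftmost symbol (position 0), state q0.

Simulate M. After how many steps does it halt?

state=q0 head=0 tape=[X]XXYXX_   (q0,X)→(q0,Y,R)
state=q0 head=1 tape=Y[X]XYXX_   (q0,X)→(q0,Y,R)
state=q0 head=2 tape=YY[X]YXX_   (q0,X)→(q0,Y,R)
state=q0 head=3 tape=YYY[Y]XX_   (q0,Y)→(q2,X,S)
state=q2 head=3 tape=YYY[X]XX_   (q2,X)→(q1,_,R)
state=q1 head=4 tape=YYY_[X]X_   (q1,X)→(q2,Y,S)
state=q2 head=4 tape=YYY_[Y]X_   (q2,Y)→(q0,X,R)
state=q0 head=5 tape=YYY_X[X]_   (q0,X)→(q0,Y,R)
state=q0 head=6 tape=YYY_XY[_]
M halts after 8 transitions.

8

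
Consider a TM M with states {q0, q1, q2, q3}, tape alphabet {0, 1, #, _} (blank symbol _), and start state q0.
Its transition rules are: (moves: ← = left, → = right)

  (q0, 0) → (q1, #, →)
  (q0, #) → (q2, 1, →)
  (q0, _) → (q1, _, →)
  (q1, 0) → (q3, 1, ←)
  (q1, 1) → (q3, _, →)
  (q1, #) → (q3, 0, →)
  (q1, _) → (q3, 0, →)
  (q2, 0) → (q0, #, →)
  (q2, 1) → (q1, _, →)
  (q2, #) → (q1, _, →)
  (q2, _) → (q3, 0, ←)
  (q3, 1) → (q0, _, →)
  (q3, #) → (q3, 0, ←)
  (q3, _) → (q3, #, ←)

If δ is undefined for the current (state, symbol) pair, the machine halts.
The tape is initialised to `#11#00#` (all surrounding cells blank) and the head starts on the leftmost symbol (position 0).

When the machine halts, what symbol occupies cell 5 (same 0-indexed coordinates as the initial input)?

_

state=q0 head=0 tape=[#]11#00#_   (q0,#)→(q2,1,→)
state=q2 head=1 tape=1[1]1#00#_   (q2,1)→(q1,_,→)
state=q1 head=2 tape=1_[1]#00#_   (q1,1)→(q3,_,→)
state=q3 head=3 tape=1__[#]00#_   (q3,#)→(q3,0,←)
state=q3 head=2 tape=1_[_]000#_   (q3,_)→(q3,#,←)
state=q3 head=1 tape=1[_]#000#_   (q3,_)→(q3,#,←)
state=q3 head=0 tape=[1]##000#_   (q3,1)→(q0,_,→)
state=q0 head=1 tape=_[#]#000#_   (q0,#)→(q2,1,→)
state=q2 head=2 tape=_1[#]000#_   (q2,#)→(q1,_,→)
state=q1 head=3 tape=_1_[0]00#_   (q1,0)→(q3,1,←)
state=q3 head=2 tape=_1[_]100#_   (q3,_)→(q3,#,←)
state=q3 head=1 tape=_[1]#100#_   (q3,1)→(q0,_,→)
state=q0 head=2 tape=__[#]100#_   (q0,#)→(q2,1,→)
state=q2 head=3 tape=__1[1]00#_   (q2,1)→(q1,_,→)
state=q1 head=4 tape=__1_[0]0#_   (q1,0)→(q3,1,←)
state=q3 head=3 tape=__1[_]10#_   (q3,_)→(q3,#,←)
state=q3 head=2 tape=__[1]#10#_   (q3,1)→(q0,_,→)
state=q0 head=3 tape=___[#]10#_   (q0,#)→(q2,1,→)
state=q2 head=4 tape=___1[1]0#_   (q2,1)→(q1,_,→)
state=q1 head=5 tape=___1_[0]#_   (q1,0)→(q3,1,←)
state=q3 head=4 tape=___1[_]1#_   (q3,_)→(q3,#,←)
state=q3 head=3 tape=___[1]#1#_   (q3,1)→(q0,_,→)
state=q0 head=4 tape=____[#]1#_   (q0,#)→(q2,1,→)
state=q2 head=5 tape=____1[1]#_   (q2,1)→(q1,_,→)
state=q1 head=6 tape=____1_[#]_   (q1,#)→(q3,0,→)
state=q3 head=7 tape=____1_0[_]   (q3,_)→(q3,#,←)
state=q3 head=6 tape=____1_[0]#
Cell 5 holds _ when M halts.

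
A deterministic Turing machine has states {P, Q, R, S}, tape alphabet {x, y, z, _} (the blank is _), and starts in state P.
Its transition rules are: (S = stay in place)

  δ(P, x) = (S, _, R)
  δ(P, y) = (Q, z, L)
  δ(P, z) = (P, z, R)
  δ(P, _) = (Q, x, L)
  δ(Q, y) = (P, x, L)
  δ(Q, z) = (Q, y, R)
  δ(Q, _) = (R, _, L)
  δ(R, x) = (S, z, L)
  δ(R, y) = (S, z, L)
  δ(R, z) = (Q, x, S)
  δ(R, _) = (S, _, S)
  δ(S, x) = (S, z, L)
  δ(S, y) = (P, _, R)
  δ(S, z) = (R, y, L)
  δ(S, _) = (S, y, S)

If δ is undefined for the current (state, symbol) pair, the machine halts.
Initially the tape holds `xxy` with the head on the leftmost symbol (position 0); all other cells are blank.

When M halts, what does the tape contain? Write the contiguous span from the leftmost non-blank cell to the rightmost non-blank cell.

P | [x]xy_   read x → write _, move R, go to S
S | _[x]y_   read x → write z, move L, go to S
S | [_]zy_   read _ → write y, move S, go to S
S | [y]zy_   read y → write _, move R, go to P
P | _[z]y_   read z → write z, move R, go to P
P | _z[y]_   read y → write z, move L, go to Q
Q | _[z]z_   read z → write y, move R, go to Q
Q | _y[z]_   read z → write y, move R, go to Q
Q | _yy[_]   read _ → write _, move L, go to R
R | _y[y]_   read y → write z, move L, go to S
S | _[y]z_   read y → write _, move R, go to P
P | __[z]_   read z → write z, move R, go to P
P | __z[_]   read _ → write x, move L, go to Q
Q | __[z]x   read z → write y, move R, go to Q
Q | __y[x]
The non-blank tape span at halt is yx.

yx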